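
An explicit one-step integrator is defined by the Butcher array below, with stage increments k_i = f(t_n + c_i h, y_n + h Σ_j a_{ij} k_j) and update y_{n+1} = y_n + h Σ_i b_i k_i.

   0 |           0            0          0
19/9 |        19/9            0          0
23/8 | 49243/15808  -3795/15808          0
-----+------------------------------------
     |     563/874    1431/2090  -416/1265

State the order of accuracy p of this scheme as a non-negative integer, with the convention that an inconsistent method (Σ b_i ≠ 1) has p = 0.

b = (563/874, 1431/2090, -416/1265)
c = (0, 19/9, 23/8)
Ac = (0, 0, -1265/2496)
Σ b_i: 563/874·1 + 1431/2090·1 + (-416/1265)·1 = 1 ✓
b·c: 1431/2090·19/9 + (-416/1265)·23/8 = 1/2 ✓
b·c²: 1431/2090·361/81 + (-416/1265)·529/64 = 1/3 ✓
b·Ac: (-416/1265)·(-1265/2496) = 1/6 ✓; 3 stages ⇒ order 3.

3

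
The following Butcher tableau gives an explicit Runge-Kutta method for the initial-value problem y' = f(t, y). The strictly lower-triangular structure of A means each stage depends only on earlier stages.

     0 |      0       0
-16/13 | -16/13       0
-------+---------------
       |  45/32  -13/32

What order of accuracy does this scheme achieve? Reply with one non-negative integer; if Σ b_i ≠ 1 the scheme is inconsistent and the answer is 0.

2

b = (45/32, -13/32)
c = (0, -16/13)
Σ b_i: 45/32·1 + (-13/32)·1 = 1 ✓
b·c: (-13/32)·(-16/13) = 1/2 ✓; 2 stages ⇒ order 2.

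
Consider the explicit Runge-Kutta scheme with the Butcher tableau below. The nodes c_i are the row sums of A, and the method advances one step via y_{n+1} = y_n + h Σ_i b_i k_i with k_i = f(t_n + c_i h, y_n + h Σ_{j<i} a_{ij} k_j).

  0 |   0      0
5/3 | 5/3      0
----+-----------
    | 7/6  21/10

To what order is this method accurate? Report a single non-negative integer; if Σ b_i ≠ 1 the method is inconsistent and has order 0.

b = (7/6, 21/10)
c = (0, 5/3)
Σ b_i: 7/6·1 + 21/10·1 = 49/15 ≠ 1 ⇒ order 0.

0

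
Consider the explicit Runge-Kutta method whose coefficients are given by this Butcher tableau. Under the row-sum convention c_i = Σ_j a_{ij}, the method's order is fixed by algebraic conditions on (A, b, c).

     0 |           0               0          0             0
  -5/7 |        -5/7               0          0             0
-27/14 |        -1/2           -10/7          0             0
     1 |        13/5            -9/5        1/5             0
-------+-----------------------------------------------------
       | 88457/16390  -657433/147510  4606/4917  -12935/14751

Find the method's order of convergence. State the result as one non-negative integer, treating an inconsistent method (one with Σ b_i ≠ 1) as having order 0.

b = (88457/16390, -657433/147510, 4606/4917, -12935/14751)
c = (0, -5/7, -27/14, 1)
Ac = (0, 0, 50/49, 9/10)
Σ b_i: 88457/16390·1 + (-657433/147510)·1 + 4606/4917·1 + (-12935/14751)·1 = 1 ✓
b·c: (-657433/147510)·(-5/7) + 4606/4917·(-27/14) + (-12935/14751)·1 = 1/2 ✓
b·c²: (-657433/147510)·25/49 + 4606/4917·729/196 + (-12935/14751)·1 = 1/3 ✓
b·Ac: 4606/4917·50/49 + (-12935/14751)·9/10 = 1/6 ✓
b·c³: (-657433/147510)·(-125/343) + 4606/4917·(-19683/2744) + (-12935/14751)·1 = -822211/137676 ≠ 1/4 ⇒ order 3.
b·(c∘Ac): 4606/4917·(-675/343) + (-12935/14751)·9/10 = -60409/22946 ≠ 1/8
b·Ac²: 4606/4917·(-250/343) + (-12935/14751)·(-171/980) = -510541/963732 ≠ 1/12
b·A²c: (-12935/14751)·10/49 = -129350/722799 ≠ 1/24

3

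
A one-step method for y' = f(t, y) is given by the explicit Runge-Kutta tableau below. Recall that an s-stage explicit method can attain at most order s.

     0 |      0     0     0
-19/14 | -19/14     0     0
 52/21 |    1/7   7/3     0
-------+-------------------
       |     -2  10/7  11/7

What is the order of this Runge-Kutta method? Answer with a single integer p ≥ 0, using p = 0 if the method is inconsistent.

b = (-2, 10/7, 11/7)
c = (0, -19/14, 52/21)
Ac = (0, 0, -19/6)
Σ b_i: (-2)·1 + 10/7·1 + 11/7·1 = 1 ✓
b·c: 10/7·(-19/14) + 11/7·52/21 = 41/21 ≠ 1/2 ⇒ order 1.

1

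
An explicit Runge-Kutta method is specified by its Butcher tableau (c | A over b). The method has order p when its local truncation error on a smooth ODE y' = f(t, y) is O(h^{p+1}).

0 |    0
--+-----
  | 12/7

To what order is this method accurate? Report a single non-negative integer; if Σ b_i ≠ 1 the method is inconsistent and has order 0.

0

b = (12/7)
c = (0)
Σ b_i: 12/7·1 = 12/7 ≠ 1 ⇒ order 0.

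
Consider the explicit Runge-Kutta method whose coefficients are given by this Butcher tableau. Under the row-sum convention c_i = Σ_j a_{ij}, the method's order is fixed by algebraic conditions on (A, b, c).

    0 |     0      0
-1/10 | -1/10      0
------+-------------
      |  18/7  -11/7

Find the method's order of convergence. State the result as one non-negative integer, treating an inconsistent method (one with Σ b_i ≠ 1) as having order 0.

1

b = (18/7, -11/7)
c = (0, -1/10)
Σ b_i: 18/7·1 + (-11/7)·1 = 1 ✓
b·c: (-11/7)·(-1/10) = 11/70 ≠ 1/2 ⇒ order 1.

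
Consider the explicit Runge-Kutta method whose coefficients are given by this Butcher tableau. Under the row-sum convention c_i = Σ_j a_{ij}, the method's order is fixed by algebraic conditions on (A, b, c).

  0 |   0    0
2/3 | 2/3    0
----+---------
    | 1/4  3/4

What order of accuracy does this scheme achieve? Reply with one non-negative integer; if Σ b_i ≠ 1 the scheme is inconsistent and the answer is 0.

2

b = (1/4, 3/4)
c = (0, 2/3)
Σ b_i: 1/4·1 + 3/4·1 = 1 ✓
b·c: 3/4·2/3 = 1/2 ✓; 2 stages ⇒ order 2.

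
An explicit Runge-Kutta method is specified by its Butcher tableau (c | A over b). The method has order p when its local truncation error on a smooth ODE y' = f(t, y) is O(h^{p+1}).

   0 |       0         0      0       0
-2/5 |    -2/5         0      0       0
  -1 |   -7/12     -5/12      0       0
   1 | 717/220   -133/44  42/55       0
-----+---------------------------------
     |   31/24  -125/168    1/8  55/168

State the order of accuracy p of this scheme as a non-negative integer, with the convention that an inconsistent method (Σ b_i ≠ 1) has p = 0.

b = (31/24, -125/168, 1/8, 55/168)
c = (0, -2/5, -1, 1)
Ac = (0, 0, 1/6, 49/110)
Σ b_i: 31/24·1 + (-125/168)·1 + 1/8·1 + 55/168·1 = 1 ✓
b·c: (-125/168)·(-2/5) + 1/8·(-1) + 55/168·1 = 1/2 ✓
b·c²: (-125/168)·4/25 + 1/8·1 + 55/168·1 = 1/3 ✓
b·Ac: 1/8·1/6 + 55/168·49/110 = 1/6 ✓
b·c³: (-125/168)·(-8/125) + 1/8·(-1) + 55/168·1 = 1/4 ✓
b·(c∘Ac): 1/8·(-1/6) + 55/168·49/110 = 1/8 ✓
b·Ac²: 1/8·(-1/15) + 55/168·7/25 = 1/12 ✓
b·A²c: 55/168·7/55 = 1/24 ✓; 4 stages ⇒ order 4.

4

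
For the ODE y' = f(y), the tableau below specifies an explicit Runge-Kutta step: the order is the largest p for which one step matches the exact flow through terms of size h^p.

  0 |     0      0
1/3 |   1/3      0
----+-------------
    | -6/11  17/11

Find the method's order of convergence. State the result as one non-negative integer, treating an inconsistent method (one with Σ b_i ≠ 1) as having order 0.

b = (-6/11, 17/11)
c = (0, 1/3)
Σ b_i: (-6/11)·1 + 17/11·1 = 1 ✓
b·c: 17/11·1/3 = 17/33 ≠ 1/2 ⇒ order 1.

1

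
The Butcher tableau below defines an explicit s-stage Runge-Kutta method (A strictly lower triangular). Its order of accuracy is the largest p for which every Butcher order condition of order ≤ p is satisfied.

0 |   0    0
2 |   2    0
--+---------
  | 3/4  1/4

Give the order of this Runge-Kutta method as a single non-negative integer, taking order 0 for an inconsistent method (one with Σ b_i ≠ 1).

b = (3/4, 1/4)
c = (0, 2)
Σ b_i: 3/4·1 + 1/4·1 = 1 ✓
b·c: 1/4·2 = 1/2 ✓; 2 stages ⇒ order 2.

2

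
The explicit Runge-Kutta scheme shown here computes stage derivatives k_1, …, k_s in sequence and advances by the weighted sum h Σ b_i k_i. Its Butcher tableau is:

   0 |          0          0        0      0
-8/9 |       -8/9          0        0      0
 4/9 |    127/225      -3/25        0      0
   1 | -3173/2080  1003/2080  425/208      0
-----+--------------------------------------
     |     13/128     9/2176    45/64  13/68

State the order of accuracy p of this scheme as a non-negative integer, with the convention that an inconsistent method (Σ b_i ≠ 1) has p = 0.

b = (13/128, 9/2176, 45/64, 13/68)
c = (0, -8/9, 4/9, 1)
Ac = (0, 0, 8/75, 187/390)
Σ b_i: 13/128·1 + 9/2176·1 + 45/64·1 + 13/68·1 = 1 ✓
b·c: 9/2176·(-8/9) + 45/64·4/9 + 13/68·1 = 1/2 ✓
b·c²: 9/2176·64/81 + 45/64·16/81 + 13/68·1 = 1/3 ✓
b·Ac: 45/64·8/75 + 13/68·187/390 = 1/6 ✓
b·c³: 9/2176·(-512/729) + 45/64·64/729 + 13/68·1 = 1/4 ✓
b·(c∘Ac): 45/64·32/675 + 13/68·187/390 = 1/8 ✓
b·Ac²: 45/64·(-64/675) + 13/68·51/65 = 1/12 ✓
b·A²c: 13/68·17/78 = 1/24 ✓; 4 stages ⇒ order 4.

4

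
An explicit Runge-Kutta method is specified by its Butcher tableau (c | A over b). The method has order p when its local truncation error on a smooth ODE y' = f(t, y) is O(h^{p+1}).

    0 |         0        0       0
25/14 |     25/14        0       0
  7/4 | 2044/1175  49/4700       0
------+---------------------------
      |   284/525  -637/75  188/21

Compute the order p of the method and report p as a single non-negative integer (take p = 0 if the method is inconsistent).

3

b = (284/525, -637/75, 188/21)
c = (0, 25/14, 7/4)
Ac = (0, 0, 7/376)
Σ b_i: 284/525·1 + (-637/75)·1 + 188/21·1 = 1 ✓
b·c: (-637/75)·25/14 + 188/21·7/4 = 1/2 ✓
b·c²: (-637/75)·625/196 + 188/21·49/16 = 1/3 ✓
b·Ac: 188/21·7/376 = 1/6 ✓; 3 stages ⇒ order 3.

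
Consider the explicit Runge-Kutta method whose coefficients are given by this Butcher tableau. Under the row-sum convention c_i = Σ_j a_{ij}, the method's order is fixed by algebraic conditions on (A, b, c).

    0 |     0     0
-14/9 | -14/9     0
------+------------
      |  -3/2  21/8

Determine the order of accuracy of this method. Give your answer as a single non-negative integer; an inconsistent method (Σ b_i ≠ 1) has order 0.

0

b = (-3/2, 21/8)
c = (0, -14/9)
Σ b_i: (-3/2)·1 + 21/8·1 = 9/8 ≠ 1 ⇒ order 0.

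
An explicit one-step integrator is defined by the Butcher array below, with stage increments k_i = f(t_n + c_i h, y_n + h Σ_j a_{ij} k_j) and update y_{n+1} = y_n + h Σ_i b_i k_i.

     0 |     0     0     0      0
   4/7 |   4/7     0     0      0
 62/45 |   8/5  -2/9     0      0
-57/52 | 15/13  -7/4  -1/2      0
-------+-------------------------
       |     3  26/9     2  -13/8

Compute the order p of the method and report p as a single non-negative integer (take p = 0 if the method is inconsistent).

b = (3, 26/9, 2, -13/8)
c = (0, 4/7, 62/45, -57/52)
Ac = (0, 0, -8/63, -76/45)
Σ b_i: 3·1 + 26/9·1 + 2·1 + (-13/8)·1 = 451/72 ≠ 1 ⇒ order 0.

0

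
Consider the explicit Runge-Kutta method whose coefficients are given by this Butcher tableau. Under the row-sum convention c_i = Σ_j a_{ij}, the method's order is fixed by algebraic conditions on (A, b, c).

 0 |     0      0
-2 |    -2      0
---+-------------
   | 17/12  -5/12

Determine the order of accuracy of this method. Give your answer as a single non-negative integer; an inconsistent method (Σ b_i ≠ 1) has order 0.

b = (17/12, -5/12)
c = (0, -2)
Σ b_i: 17/12·1 + (-5/12)·1 = 1 ✓
b·c: (-5/12)·(-2) = 5/6 ≠ 1/2 ⇒ order 1.

1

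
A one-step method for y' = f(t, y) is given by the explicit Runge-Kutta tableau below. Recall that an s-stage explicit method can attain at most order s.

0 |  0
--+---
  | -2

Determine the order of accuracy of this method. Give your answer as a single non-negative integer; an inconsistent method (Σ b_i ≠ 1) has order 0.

b = (-2)
c = (0)
Σ b_i: (-2)·1 = -2 ≠ 1 ⇒ order 0.

0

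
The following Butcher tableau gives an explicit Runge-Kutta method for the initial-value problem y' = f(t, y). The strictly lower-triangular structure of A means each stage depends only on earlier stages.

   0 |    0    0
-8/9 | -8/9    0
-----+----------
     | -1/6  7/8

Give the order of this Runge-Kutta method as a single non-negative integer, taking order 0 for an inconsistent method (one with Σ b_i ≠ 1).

0

b = (-1/6, 7/8)
c = (0, -8/9)
Σ b_i: (-1/6)·1 + 7/8·1 = 17/24 ≠ 1 ⇒ order 0.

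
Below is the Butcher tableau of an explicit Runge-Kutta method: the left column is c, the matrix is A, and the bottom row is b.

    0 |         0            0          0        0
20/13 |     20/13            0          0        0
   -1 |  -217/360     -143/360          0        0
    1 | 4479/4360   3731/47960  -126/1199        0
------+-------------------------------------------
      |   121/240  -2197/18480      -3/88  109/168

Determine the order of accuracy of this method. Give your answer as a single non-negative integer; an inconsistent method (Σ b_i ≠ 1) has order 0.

b = (121/240, -2197/18480, -3/88, 109/168)
c = (0, 20/13, -1, 1)
Ac = (0, 0, -11/18, 49/218)
Σ b_i: 121/240·1 + (-2197/18480)·1 + (-3/88)·1 + 109/168·1 = 1 ✓
b·c: (-2197/18480)·20/13 + (-3/88)·(-1) + 109/168·1 = 1/2 ✓
b·c²: (-2197/18480)·400/169 + (-3/88)·1 + 109/168·1 = 1/3 ✓
b·Ac: (-3/88)·(-11/18) + 109/168·49/218 = 1/6 ✓
b·c³: (-2197/18480)·8000/2197 + (-3/88)·(-1) + 109/168·1 = 1/4 ✓
b·(c∘Ac): (-3/88)·11/18 + 109/168·49/218 = 1/8 ✓
b·Ac²: (-3/88)·(-110/117) + 109/168·112/1417 = 1/12 ✓
b·A²c: 109/168·7/109 = 1/24 ✓; 4 stages ⇒ order 4.

4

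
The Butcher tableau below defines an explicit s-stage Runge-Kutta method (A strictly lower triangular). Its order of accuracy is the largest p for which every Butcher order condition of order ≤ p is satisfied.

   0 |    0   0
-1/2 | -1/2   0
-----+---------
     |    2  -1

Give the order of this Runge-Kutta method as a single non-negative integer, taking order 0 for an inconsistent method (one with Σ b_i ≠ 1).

2

b = (2, -1)
c = (0, -1/2)
Σ b_i: 2·1 + (-1)·1 = 1 ✓
b·c: (-1)·(-1/2) = 1/2 ✓; 2 stages ⇒ order 2.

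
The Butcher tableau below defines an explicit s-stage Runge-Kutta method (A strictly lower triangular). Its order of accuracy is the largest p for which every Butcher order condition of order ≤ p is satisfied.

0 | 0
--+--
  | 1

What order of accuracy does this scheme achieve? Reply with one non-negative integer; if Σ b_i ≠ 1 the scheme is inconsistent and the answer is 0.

1

b = (1)
c = (0)
Σ b_i: 1·1 = 1 ✓; 1 stage ⇒ order 1.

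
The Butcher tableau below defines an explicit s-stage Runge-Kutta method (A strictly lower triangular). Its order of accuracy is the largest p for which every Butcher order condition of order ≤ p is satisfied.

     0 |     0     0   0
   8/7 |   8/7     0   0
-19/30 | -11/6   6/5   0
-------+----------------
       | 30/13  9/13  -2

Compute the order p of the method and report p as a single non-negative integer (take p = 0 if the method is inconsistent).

b = (30/13, 9/13, -2)
c = (0, 8/7, -19/30)
Ac = (0, 0, 48/35)
Σ b_i: 30/13·1 + 9/13·1 + (-2)·1 = 1 ✓
b·c: 9/13·8/7 + (-2)·(-19/30) = 2809/1365 ≠ 1/2 ⇒ order 1.

1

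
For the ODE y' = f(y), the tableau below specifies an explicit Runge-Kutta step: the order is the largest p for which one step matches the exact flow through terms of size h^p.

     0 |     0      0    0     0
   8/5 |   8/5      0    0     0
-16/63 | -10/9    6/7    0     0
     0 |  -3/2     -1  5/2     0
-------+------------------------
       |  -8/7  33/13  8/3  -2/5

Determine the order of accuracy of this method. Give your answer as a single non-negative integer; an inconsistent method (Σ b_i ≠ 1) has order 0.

b = (-8/7, 33/13, 8/3, -2/5)
c = (0, 8/5, -16/63, 0)
Ac = (0, 0, 48/35, -704/315)
Σ b_i: (-8/7)·1 + 33/13·1 + 8/3·1 + (-2/5)·1 = 4999/1365 ≠ 1 ⇒ order 0.

0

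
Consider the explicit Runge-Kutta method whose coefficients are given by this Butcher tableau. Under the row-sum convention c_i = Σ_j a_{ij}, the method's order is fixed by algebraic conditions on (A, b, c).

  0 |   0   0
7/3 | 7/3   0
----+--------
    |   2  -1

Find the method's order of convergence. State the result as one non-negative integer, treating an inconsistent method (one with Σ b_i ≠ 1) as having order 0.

b = (2, -1)
c = (0, 7/3)
Σ b_i: 2·1 + (-1)·1 = 1 ✓
b·c: (-1)·7/3 = -7/3 ≠ 1/2 ⇒ order 1.

1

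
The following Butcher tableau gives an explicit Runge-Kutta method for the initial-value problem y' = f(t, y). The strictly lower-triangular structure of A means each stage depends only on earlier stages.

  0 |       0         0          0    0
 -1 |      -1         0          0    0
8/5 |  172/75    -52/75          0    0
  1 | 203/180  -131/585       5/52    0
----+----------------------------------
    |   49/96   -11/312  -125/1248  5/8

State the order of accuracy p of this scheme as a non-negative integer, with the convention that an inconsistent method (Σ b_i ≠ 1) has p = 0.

4

b = (49/96, -11/312, -125/1248, 5/8)
c = (0, -1, 8/5, 1)
Ac = (0, 0, 52/75, 17/45)
Σ b_i: 49/96·1 + (-11/312)·1 + (-125/1248)·1 + 5/8·1 = 1 ✓
b·c: (-11/312)·(-1) + (-125/1248)·8/5 + 5/8·1 = 1/2 ✓
b·c²: (-11/312)·1 + (-125/1248)·64/25 + 5/8·1 = 1/3 ✓
b·Ac: (-125/1248)·52/75 + 5/8·17/45 = 1/6 ✓
b·c³: (-11/312)·(-1) + (-125/1248)·512/125 + 5/8·1 = 1/4 ✓
b·(c∘Ac): (-125/1248)·416/375 + 5/8·17/45 = 1/8 ✓
b·Ac²: (-125/1248)·(-52/75) + 5/8·1/45 = 1/12 ✓
b·A²c: 5/8·1/15 = 1/24 ✓; 4 stages ⇒ order 4.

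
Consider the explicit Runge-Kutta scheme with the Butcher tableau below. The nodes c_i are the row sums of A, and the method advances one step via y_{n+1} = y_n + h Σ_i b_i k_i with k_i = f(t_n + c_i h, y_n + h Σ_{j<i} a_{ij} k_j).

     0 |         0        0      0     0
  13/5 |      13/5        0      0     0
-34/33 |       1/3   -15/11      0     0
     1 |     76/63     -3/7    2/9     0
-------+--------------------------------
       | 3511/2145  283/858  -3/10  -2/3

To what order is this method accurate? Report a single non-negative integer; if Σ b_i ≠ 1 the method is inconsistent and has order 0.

2

b = (3511/2145, 283/858, -3/10, -2/3)
c = (0, 13/5, -34/33, 1)
Ac = (0, 0, -39/11, -13963/10395)
Σ b_i: 3511/2145·1 + 283/858·1 + (-3/10)·1 + (-2/3)·1 = 1 ✓
b·c: 283/858·13/5 + (-3/10)·(-34/33) + (-2/3)·1 = 1/2 ✓
b·c²: 283/858·169/25 + (-3/10)·1156/1089 + (-2/3)·1 = 22589/18150 ≠ 1/3 ⇒ order 2.
b·Ac: (-3/10)·(-39/11) + (-2/3)·(-13963/10395) = 122191/62370 ≠ 1/6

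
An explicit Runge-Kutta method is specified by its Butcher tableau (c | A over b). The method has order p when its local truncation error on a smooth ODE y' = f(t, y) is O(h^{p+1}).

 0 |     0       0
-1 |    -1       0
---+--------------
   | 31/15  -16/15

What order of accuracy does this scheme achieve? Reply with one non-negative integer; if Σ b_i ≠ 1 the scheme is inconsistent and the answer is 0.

b = (31/15, -16/15)
c = (0, -1)
Σ b_i: 31/15·1 + (-16/15)·1 = 1 ✓
b·c: (-16/15)·(-1) = 16/15 ≠ 1/2 ⇒ order 1.

1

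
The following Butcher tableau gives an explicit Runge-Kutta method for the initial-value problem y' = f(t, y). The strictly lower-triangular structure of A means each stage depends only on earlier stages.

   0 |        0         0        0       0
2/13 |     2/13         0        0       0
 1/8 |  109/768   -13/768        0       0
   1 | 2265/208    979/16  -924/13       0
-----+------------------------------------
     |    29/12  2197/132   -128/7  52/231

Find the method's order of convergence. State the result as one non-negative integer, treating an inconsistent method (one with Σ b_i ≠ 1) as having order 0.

b = (29/12, 2197/132, -128/7, 52/231)
c = (0, 2/13, 1/8, 1)
Ac = (0, 0, -1/384, 55/104)
Σ b_i: 29/12·1 + 2197/132·1 + (-128/7)·1 + 52/231·1 = 1 ✓
b·c: 2197/132·2/13 + (-128/7)·1/8 + 52/231·1 = 1/2 ✓
b·c²: 2197/132·4/169 + (-128/7)·1/64 + 52/231·1 = 1/3 ✓
b·Ac: (-128/7)·(-1/384) + 52/231·55/104 = 1/6 ✓
b·c³: 2197/132·8/2197 + (-128/7)·1/512 + 52/231·1 = 1/4 ✓
b·(c∘Ac): (-128/7)·(-1/3072) + 52/231·55/104 = 1/8 ✓
b·Ac²: (-128/7)·(-1/2496) + 52/231·913/2704 = 1/12 ✓
b·A²c: 52/231·77/416 = 1/24 ✓; 4 stages ⇒ order 4.

4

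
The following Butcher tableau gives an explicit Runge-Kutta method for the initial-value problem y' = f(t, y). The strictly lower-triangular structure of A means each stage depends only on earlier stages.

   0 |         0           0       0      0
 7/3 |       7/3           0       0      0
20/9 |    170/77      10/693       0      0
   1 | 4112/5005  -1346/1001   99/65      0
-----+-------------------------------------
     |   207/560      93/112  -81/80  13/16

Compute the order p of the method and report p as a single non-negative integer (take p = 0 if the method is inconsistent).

b = (207/560, 93/112, -81/80, 13/16)
c = (0, 7/3, 20/9, 1)
Ac = (0, 0, 10/297, 106/429)
Σ b_i: 207/560·1 + 93/112·1 + (-81/80)·1 + 13/16·1 = 1 ✓
b·c: 93/112·7/3 + (-81/80)·20/9 + 13/16·1 = 1/2 ✓
b·c²: 93/112·49/9 + (-81/80)·400/81 + 13/16·1 = 1/3 ✓
b·Ac: (-81/80)·10/297 + 13/16·106/429 = 1/6 ✓
b·c³: 93/112·343/27 + (-81/80)·8000/729 + 13/16·1 = 1/4 ✓
b·(c∘Ac): (-81/80)·200/2673 + 13/16·106/429 = 1/8 ✓
b·Ac²: (-81/80)·70/891 + 13/16·86/429 = 1/12 ✓
b·A²c: 13/16·2/39 = 1/24 ✓; 4 stages ⇒ order 4.

4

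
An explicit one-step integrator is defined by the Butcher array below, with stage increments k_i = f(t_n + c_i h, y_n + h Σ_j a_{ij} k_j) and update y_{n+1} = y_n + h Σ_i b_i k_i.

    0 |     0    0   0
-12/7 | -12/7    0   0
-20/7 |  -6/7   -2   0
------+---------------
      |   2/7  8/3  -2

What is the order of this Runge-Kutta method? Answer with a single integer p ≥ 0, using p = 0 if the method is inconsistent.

b = (2/7, 8/3, -2)
c = (0, -12/7, -20/7)
Ac = (0, 0, 24/7)
Σ b_i: 2/7·1 + 8/3·1 + (-2)·1 = 20/21 ≠ 1 ⇒ order 0.

0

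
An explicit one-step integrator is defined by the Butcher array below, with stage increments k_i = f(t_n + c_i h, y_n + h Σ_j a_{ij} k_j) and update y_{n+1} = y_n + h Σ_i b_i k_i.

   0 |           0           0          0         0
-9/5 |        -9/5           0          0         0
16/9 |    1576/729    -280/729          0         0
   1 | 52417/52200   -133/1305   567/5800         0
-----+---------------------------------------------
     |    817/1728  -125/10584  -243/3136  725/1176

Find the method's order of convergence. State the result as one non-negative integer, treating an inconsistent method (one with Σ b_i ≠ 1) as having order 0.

b = (817/1728, -125/10584, -243/3136, 725/1176)
c = (0, -9/5, 16/9, 1)
Ac = (0, 0, 56/81, 259/725)
Σ b_i: 817/1728·1 + (-125/10584)·1 + (-243/3136)·1 + 725/1176·1 = 1 ✓
b·c: (-125/10584)·(-9/5) + (-243/3136)·16/9 + 725/1176·1 = 1/2 ✓
b·c²: (-125/10584)·81/25 + (-243/3136)·256/81 + 725/1176·1 = 1/3 ✓
b·Ac: (-243/3136)·56/81 + 725/1176·259/725 = 1/6 ✓
b·c³: (-125/10584)·(-729/125) + (-243/3136)·4096/729 + 725/1176·1 = 1/4 ✓
b·(c∘Ac): (-243/3136)·896/729 + 725/1176·259/725 = 1/8 ✓
b·Ac²: (-243/3136)·(-56/45) + 725/1176·(-77/3625) = 1/12 ✓
b·A²c: 725/1176·49/725 = 1/24 ✓; 4 stages ⇒ order 4.

4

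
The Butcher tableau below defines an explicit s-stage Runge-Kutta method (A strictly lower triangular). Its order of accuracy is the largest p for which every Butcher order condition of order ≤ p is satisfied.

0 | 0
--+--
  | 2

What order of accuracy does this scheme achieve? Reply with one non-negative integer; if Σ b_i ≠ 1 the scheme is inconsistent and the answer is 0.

0

b = (2)
c = (0)
Σ b_i: 2·1 = 2 ≠ 1 ⇒ order 0.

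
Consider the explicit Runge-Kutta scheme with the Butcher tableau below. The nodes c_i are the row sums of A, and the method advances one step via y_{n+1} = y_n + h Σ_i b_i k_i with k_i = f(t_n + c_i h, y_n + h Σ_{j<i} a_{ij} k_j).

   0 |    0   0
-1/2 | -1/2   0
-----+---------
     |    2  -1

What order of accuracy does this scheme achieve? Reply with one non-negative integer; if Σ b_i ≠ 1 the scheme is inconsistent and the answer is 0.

b = (2, -1)
c = (0, -1/2)
Σ b_i: 2·1 + (-1)·1 = 1 ✓
b·c: (-1)·(-1/2) = 1/2 ✓; 2 stages ⇒ order 2.

2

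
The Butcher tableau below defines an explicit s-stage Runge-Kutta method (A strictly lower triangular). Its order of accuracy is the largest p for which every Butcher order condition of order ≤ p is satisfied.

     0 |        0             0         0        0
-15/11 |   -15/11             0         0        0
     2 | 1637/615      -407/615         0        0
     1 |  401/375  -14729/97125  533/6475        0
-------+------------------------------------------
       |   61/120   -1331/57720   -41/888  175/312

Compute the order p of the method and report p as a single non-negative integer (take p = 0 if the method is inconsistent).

b = (61/120, -1331/57720, -41/888, 175/312)
c = (0, -15/11, 2, 1)
Ac = (0, 0, 37/41, 13/35)
Σ b_i: 61/120·1 + (-1331/57720)·1 + (-41/888)·1 + 175/312·1 = 1 ✓
b·c: (-1331/57720)·(-15/11) + (-41/888)·2 + 175/312·1 = 1/2 ✓
b·c²: (-1331/57720)·225/121 + (-41/888)·4 + 175/312·1 = 1/3 ✓
b·Ac: (-41/888)·37/41 + 175/312·13/35 = 1/6 ✓
b·c³: (-1331/57720)·(-3375/1331) + (-41/888)·8 + 175/312·1 = 1/4 ✓
b·(c∘Ac): (-41/888)·74/41 + 175/312·13/35 = 1/8 ✓
b·Ac²: (-41/888)·(-555/451) + 175/312·13/275 = 1/12 ✓
b·A²c: 175/312·13/175 = 1/24 ✓; 4 stages ⇒ order 4.

4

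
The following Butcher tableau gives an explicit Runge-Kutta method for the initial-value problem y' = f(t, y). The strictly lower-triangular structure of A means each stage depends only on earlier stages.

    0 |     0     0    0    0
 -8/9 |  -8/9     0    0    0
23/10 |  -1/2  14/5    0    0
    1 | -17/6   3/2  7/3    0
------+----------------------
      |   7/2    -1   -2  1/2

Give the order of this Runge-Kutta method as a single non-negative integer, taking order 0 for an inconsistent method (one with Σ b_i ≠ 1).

b = (7/2, -1, -2, 1/2)
c = (0, -8/9, 23/10, 1)
Ac = (0, 0, -112/45, 121/30)
Σ b_i: 7/2·1 + (-1)·1 + (-2)·1 + 1/2·1 = 1 ✓
b·c: (-1)·(-8/9) + (-2)·23/10 + 1/2·1 = -289/90 ≠ 1/2 ⇒ order 1.

1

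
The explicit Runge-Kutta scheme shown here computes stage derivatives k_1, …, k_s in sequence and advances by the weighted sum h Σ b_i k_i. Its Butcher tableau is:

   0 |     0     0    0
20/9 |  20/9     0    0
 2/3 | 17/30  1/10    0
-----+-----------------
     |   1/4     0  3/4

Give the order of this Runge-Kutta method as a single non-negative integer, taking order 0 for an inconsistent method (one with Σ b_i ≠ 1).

3

b = (1/4, 0, 3/4)
c = (0, 20/9, 2/3)
Ac = (0, 0, 2/9)
Σ b_i: 1/4·1 + 3/4·1 = 1 ✓
b·c: 3/4·2/3 = 1/2 ✓
b·c²: 3/4·4/9 = 1/3 ✓
b·Ac: 3/4·2/9 = 1/6 ✓; 3 stages ⇒ order 3.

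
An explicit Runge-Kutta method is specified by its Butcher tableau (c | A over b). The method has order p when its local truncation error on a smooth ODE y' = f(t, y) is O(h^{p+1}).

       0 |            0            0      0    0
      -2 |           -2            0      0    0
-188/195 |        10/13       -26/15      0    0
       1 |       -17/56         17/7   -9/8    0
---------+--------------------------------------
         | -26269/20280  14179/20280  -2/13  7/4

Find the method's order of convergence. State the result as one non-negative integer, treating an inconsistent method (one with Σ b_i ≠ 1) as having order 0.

b = (-26269/20280, 14179/20280, -2/13, 7/4)
c = (0, -2, -188/195, 1)
Ac = (0, 0, 52/15, -3433/910)
Σ b_i: (-26269/20280)·1 + 14179/20280·1 + (-2/13)·1 + 7/4·1 = 1 ✓
b·c: 14179/20280·(-2) + (-2/13)·(-188/195) + 7/4·1 = 1/2 ✓
b·c²: 14179/20280·4 + (-2/13)·35344/38025 + 7/4·1 = 8707333/1977300 ≠ 1/3 ⇒ order 2.
b·Ac: (-2/13)·52/15 + 7/4·(-3433/910) = -11131/1560 ≠ 1/6

2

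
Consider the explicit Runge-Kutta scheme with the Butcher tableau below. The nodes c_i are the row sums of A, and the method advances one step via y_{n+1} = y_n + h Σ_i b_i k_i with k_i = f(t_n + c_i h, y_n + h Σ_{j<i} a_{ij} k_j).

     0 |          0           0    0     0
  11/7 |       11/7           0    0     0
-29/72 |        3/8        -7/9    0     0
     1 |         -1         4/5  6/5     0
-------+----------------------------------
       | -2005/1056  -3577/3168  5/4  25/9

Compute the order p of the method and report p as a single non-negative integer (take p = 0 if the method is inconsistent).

2

b = (-2005/1056, -3577/3168, 5/4, 25/9)
c = (0, 11/7, -29/72, 1)
Ac = (0, 0, -11/9, 65/84)
Σ b_i: (-2005/1056)·1 + (-3577/3168)·1 + 5/4·1 + 25/9·1 = 1 ✓
b·c: (-3577/3168)·11/7 + 5/4·(-29/72) + 25/9·1 = 1/2 ✓
b·c²: (-3577/3168)·121/49 + 5/4·841/5184 + 25/9·1 = 3989/20736 ≠ 1/3 ⇒ order 2.
b·Ac: 5/4·(-11/9) + 25/9·65/84 = 235/378 ≠ 1/6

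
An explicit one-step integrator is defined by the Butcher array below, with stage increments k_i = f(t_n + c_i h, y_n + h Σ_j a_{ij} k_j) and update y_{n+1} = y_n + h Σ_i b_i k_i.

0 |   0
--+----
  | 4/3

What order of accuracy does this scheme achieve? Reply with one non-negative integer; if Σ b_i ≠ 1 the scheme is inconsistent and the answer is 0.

b = (4/3)
c = (0)
Σ b_i: 4/3·1 = 4/3 ≠ 1 ⇒ order 0.

0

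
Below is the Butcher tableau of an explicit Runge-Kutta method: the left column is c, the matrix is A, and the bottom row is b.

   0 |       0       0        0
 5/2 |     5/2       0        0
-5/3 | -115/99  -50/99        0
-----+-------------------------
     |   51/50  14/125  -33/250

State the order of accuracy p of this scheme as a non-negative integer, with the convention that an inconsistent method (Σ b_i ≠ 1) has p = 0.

3

b = (51/50, 14/125, -33/250)
c = (0, 5/2, -5/3)
Ac = (0, 0, -125/99)
Σ b_i: 51/50·1 + 14/125·1 + (-33/250)·1 = 1 ✓
b·c: 14/125·5/2 + (-33/250)·(-5/3) = 1/2 ✓
b·c²: 14/125·25/4 + (-33/250)·25/9 = 1/3 ✓
b·Ac: (-33/250)·(-125/99) = 1/6 ✓; 3 stages ⇒ order 3.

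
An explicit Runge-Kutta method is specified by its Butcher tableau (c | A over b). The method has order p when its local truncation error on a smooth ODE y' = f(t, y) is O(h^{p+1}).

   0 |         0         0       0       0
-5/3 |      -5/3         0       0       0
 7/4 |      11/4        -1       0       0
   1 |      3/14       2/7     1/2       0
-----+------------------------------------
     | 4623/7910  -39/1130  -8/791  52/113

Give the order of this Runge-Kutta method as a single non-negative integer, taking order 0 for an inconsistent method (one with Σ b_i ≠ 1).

b = (4623/7910, -39/1130, -8/791, 52/113)
c = (0, -5/3, 7/4, 1)
Ac = (0, 0, 5/3, 67/168)
Σ b_i: 4623/7910·1 + (-39/1130)·1 + (-8/791)·1 + 52/113·1 = 1 ✓
b·c: (-39/1130)·(-5/3) + (-8/791)·7/4 + 52/113·1 = 1/2 ✓
b·c²: (-39/1130)·25/9 + (-8/791)·49/16 + 52/113·1 = 1/3 ✓
b·Ac: (-8/791)·5/3 + 52/113·67/168 = 1/6 ✓
b·c³: (-39/1130)·(-125/27) + (-8/791)·343/64 + 52/113·1 = 4603/8136 ≠ 1/4 ⇒ order 3.
b·(c∘Ac): (-8/791)·35/12 + 52/113·67/168 = 731/4746 ≠ 1/8
b·Ac²: (-8/791)·(-25/9) + 52/113·4687/2016 = 8933/8136 ≠ 1/12
b·A²c: 52/113·5/6 = 130/339 ≠ 1/24

3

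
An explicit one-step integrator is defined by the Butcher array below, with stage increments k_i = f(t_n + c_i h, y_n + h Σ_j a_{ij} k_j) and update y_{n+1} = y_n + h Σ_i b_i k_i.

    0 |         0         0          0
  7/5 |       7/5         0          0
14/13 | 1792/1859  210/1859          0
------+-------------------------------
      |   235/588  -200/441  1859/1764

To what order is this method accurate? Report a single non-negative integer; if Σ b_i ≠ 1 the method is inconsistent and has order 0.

b = (235/588, -200/441, 1859/1764)
c = (0, 7/5, 14/13)
Ac = (0, 0, 294/1859)
Σ b_i: 235/588·1 + (-200/441)·1 + 1859/1764·1 = 1 ✓
b·c: (-200/441)·7/5 + 1859/1764·14/13 = 1/2 ✓
b·c²: (-200/441)·49/25 + 1859/1764·196/169 = 1/3 ✓
b·Ac: 1859/1764·294/1859 = 1/6 ✓; 3 stages ⇒ order 3.

3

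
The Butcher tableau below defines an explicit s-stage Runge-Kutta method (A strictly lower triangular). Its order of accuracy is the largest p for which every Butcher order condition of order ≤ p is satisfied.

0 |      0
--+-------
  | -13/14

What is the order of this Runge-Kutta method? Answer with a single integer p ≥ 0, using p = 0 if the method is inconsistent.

b = (-13/14)
c = (0)
Σ b_i: (-13/14)·1 = -13/14 ≠ 1 ⇒ order 0.

0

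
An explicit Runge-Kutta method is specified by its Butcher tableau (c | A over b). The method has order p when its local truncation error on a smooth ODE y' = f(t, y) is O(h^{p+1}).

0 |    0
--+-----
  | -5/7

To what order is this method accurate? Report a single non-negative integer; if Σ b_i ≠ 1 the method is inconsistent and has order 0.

b = (-5/7)
c = (0)
Σ b_i: (-5/7)·1 = -5/7 ≠ 1 ⇒ order 0.

0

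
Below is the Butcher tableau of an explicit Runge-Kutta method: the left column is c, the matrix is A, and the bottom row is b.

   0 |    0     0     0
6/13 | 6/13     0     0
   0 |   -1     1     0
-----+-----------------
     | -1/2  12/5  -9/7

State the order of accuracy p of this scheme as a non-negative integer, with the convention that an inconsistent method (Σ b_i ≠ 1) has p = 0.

0

b = (-1/2, 12/5, -9/7)
c = (0, 6/13, 0)
Ac = (0, 0, 6/13)
Σ b_i: (-1/2)·1 + 12/5·1 + (-9/7)·1 = 43/70 ≠ 1 ⇒ order 0.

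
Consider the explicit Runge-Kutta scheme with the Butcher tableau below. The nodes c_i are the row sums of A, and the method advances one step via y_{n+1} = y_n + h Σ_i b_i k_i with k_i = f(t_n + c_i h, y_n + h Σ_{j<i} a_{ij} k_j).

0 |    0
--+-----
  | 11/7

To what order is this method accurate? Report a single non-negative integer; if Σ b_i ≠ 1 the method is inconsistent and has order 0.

b = (11/7)
c = (0)
Σ b_i: 11/7·1 = 11/7 ≠ 1 ⇒ order 0.

0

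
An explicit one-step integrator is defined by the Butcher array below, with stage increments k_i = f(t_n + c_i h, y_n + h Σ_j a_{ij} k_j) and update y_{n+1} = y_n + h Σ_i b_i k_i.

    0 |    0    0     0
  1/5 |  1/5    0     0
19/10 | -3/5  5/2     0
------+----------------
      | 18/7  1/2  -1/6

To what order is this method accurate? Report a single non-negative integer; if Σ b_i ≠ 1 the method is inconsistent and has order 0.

0

b = (18/7, 1/2, -1/6)
c = (0, 1/5, 19/10)
Ac = (0, 0, 1/2)
Σ b_i: 18/7·1 + 1/2·1 + (-1/6)·1 = 61/21 ≠ 1 ⇒ order 0.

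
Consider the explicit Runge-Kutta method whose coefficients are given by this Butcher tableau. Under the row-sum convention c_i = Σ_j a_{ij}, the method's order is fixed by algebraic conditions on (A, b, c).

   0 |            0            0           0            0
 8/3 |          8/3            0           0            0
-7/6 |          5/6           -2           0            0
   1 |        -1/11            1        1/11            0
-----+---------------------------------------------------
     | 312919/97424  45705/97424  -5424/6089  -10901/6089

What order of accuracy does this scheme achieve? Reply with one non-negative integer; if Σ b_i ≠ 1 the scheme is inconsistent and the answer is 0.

3

b = (312919/97424, 45705/97424, -5424/6089, -10901/6089)
c = (0, 8/3, -7/6, 1)
Ac = (0, 0, -16/3, 169/66)
Σ b_i: 312919/97424·1 + 45705/97424·1 + (-5424/6089)·1 + (-10901/6089)·1 = 1 ✓
b·c: 45705/97424·8/3 + (-5424/6089)·(-7/6) + (-10901/6089)·1 = 1/2 ✓
b·c²: 45705/97424·64/9 + (-5424/6089)·49/36 + (-10901/6089)·1 = 1/3 ✓
b·Ac: (-5424/6089)·(-16/3) + (-10901/6089)·169/66 = 1/6 ✓
b·c³: 45705/97424·512/27 + (-5424/6089)·(-343/216) + (-10901/6089)·1 = 51881/6089 ≠ 1/4 ⇒ order 3.
b·(c∘Ac): (-5424/6089)·56/9 + (-10901/6089)·169/66 = -123325/12178 ≠ 1/8
b·Ac²: (-5424/6089)·(-128/9) + (-10901/6089)·955/132 = -6903/24356 ≠ 1/12
b·A²c: (-10901/6089)·(-16/33) = 15856/18267 ≠ 1/24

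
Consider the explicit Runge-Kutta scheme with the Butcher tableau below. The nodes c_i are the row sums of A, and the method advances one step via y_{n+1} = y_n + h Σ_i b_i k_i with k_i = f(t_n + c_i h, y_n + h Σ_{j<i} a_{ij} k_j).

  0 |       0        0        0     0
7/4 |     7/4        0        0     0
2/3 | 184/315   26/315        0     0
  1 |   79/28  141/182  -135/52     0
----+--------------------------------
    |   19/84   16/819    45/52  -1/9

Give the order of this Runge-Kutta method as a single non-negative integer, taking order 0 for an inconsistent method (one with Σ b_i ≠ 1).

4

b = (19/84, 16/819, 45/52, -1/9)
c = (0, 7/4, 2/3, 1)
Ac = (0, 0, 13/90, -3/8)
Σ b_i: 19/84·1 + 16/819·1 + 45/52·1 + (-1/9)·1 = 1 ✓
b·c: 16/819·7/4 + 45/52·2/3 + (-1/9)·1 = 1/2 ✓
b·c²: 16/819·49/16 + 45/52·4/9 + (-1/9)·1 = 1/3 ✓
b·Ac: 45/52·13/90 + (-1/9)·(-3/8) = 1/6 ✓
b·c³: 16/819·343/64 + 45/52·8/27 + (-1/9)·1 = 1/4 ✓
b·(c∘Ac): 45/52·13/135 + (-1/9)·(-3/8) = 1/8 ✓
b·Ac²: 45/52·91/360 + (-1/9)·39/32 = 1/12 ✓
b·A²c: (-1/9)·(-3/8) = 1/24 ✓; 4 stages ⇒ order 4.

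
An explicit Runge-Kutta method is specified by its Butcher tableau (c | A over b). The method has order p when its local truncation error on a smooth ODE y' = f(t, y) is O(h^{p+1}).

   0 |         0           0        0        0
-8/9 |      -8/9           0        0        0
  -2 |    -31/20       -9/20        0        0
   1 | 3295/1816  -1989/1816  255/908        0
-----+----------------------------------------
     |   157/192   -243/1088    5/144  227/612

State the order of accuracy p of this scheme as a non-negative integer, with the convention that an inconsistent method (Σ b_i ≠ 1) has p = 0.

4

b = (157/192, -243/1088, 5/144, 227/612)
c = (0, -8/9, -2, 1)
Ac = (0, 0, 2/5, 187/454)
Σ b_i: 157/192·1 + (-243/1088)·1 + 5/144·1 + 227/612·1 = 1 ✓
b·c: (-243/1088)·(-8/9) + 5/144·(-2) + 227/612·1 = 1/2 ✓
b·c²: (-243/1088)·64/81 + 5/144·4 + 227/612·1 = 1/3 ✓
b·Ac: 5/144·2/5 + 227/612·187/454 = 1/6 ✓
b·c³: (-243/1088)·(-512/729) + 5/144·(-8) + 227/612·1 = 1/4 ✓
b·(c∘Ac): 5/144·(-4/5) + 227/612·187/454 = 1/8 ✓
b·Ac²: 5/144·(-16/45) + 227/612·527/2043 = 1/12 ✓
b·A²c: 227/612·51/454 = 1/24 ✓; 4 stages ⇒ order 4.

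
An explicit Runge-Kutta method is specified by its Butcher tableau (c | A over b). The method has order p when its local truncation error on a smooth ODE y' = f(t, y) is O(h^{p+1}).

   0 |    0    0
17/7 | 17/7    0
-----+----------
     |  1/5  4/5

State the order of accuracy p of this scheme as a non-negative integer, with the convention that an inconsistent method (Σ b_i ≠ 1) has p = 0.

1

b = (1/5, 4/5)
c = (0, 17/7)
Σ b_i: 1/5·1 + 4/5·1 = 1 ✓
b·c: 4/5·17/7 = 68/35 ≠ 1/2 ⇒ order 1.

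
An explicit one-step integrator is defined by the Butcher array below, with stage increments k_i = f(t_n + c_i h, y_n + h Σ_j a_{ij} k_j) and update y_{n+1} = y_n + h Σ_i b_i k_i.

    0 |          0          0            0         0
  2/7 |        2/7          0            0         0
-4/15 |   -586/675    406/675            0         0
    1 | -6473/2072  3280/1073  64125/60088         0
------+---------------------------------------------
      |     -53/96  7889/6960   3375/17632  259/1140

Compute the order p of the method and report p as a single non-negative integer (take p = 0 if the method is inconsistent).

b = (-53/96, 7889/6960, 3375/17632, 259/1140)
c = (0, 2/7, -4/15, 1)
Ac = (0, 0, 116/675, 305/518)
Σ b_i: (-53/96)·1 + 7889/6960·1 + 3375/17632·1 + 259/1140·1 = 1 ✓
b·c: 7889/6960·2/7 + 3375/17632·(-4/15) + 259/1140·1 = 1/2 ✓
b·c²: 7889/6960·4/49 + 3375/17632·16/225 + 259/1140·1 = 1/3 ✓
b·Ac: 3375/17632·116/675 + 259/1140·305/518 = 1/6 ✓
b·c³: 7889/6960·8/343 + 3375/17632·(-64/3375) + 259/1140·1 = 1/4 ✓
b·(c∘Ac): 3375/17632·(-464/10125) + 259/1140·305/518 = 1/8 ✓
b·Ac²: 3375/17632·232/4725 + 259/1140·590/1813 = 1/12 ✓
b·A²c: 259/1140·95/518 = 1/24 ✓; 4 stages ⇒ order 4.

4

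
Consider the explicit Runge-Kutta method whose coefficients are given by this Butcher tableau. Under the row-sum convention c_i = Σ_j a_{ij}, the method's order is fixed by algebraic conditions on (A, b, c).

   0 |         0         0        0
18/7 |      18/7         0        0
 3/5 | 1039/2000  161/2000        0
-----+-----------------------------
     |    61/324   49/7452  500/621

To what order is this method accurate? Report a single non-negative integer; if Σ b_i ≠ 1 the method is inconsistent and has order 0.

b = (61/324, 49/7452, 500/621)
c = (0, 18/7, 3/5)
Ac = (0, 0, 207/1000)
Σ b_i: 61/324·1 + 49/7452·1 + 500/621·1 = 1 ✓
b·c: 49/7452·18/7 + 500/621·3/5 = 1/2 ✓
b·c²: 49/7452·324/49 + 500/621·9/25 = 1/3 ✓
b·Ac: 500/621·207/1000 = 1/6 ✓; 3 stages ⇒ order 3.

3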